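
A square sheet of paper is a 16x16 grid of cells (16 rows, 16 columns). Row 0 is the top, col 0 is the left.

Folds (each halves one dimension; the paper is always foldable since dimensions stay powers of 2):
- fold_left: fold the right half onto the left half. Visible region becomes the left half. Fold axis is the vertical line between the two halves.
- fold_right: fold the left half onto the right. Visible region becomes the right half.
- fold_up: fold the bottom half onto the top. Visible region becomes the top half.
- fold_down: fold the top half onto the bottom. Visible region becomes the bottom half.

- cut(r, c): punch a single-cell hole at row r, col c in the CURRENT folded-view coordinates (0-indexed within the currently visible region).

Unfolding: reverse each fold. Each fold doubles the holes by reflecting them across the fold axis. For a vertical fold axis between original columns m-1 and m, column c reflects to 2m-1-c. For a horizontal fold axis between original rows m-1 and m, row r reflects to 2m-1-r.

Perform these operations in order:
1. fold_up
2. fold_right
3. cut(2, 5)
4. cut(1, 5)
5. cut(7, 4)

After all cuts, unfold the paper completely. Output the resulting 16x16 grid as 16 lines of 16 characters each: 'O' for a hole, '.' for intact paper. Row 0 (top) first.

Op 1 fold_up: fold axis h@8; visible region now rows[0,8) x cols[0,16) = 8x16
Op 2 fold_right: fold axis v@8; visible region now rows[0,8) x cols[8,16) = 8x8
Op 3 cut(2, 5): punch at orig (2,13); cuts so far [(2, 13)]; region rows[0,8) x cols[8,16) = 8x8
Op 4 cut(1, 5): punch at orig (1,13); cuts so far [(1, 13), (2, 13)]; region rows[0,8) x cols[8,16) = 8x8
Op 5 cut(7, 4): punch at orig (7,12); cuts so far [(1, 13), (2, 13), (7, 12)]; region rows[0,8) x cols[8,16) = 8x8
Unfold 1 (reflect across v@8): 6 holes -> [(1, 2), (1, 13), (2, 2), (2, 13), (7, 3), (7, 12)]
Unfold 2 (reflect across h@8): 12 holes -> [(1, 2), (1, 13), (2, 2), (2, 13), (7, 3), (7, 12), (8, 3), (8, 12), (13, 2), (13, 13), (14, 2), (14, 13)]

Answer: ................
..O..........O..
..O..........O..
................
................
................
................
...O........O...
...O........O...
................
................
................
................
..O..........O..
..O..........O..
................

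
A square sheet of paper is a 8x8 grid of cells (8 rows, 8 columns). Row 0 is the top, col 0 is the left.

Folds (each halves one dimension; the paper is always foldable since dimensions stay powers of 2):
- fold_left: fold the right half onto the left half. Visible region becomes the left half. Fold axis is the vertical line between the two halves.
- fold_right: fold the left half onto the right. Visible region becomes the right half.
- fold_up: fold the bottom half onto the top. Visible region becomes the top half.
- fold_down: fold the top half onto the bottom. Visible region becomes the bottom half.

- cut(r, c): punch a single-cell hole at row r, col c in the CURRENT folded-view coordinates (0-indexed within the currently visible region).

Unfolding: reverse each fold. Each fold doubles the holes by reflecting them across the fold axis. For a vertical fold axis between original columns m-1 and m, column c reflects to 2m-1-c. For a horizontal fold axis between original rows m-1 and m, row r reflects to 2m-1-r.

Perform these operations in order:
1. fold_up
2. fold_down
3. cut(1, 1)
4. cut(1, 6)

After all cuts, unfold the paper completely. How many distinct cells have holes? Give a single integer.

Op 1 fold_up: fold axis h@4; visible region now rows[0,4) x cols[0,8) = 4x8
Op 2 fold_down: fold axis h@2; visible region now rows[2,4) x cols[0,8) = 2x8
Op 3 cut(1, 1): punch at orig (3,1); cuts so far [(3, 1)]; region rows[2,4) x cols[0,8) = 2x8
Op 4 cut(1, 6): punch at orig (3,6); cuts so far [(3, 1), (3, 6)]; region rows[2,4) x cols[0,8) = 2x8
Unfold 1 (reflect across h@2): 4 holes -> [(0, 1), (0, 6), (3, 1), (3, 6)]
Unfold 2 (reflect across h@4): 8 holes -> [(0, 1), (0, 6), (3, 1), (3, 6), (4, 1), (4, 6), (7, 1), (7, 6)]

Answer: 8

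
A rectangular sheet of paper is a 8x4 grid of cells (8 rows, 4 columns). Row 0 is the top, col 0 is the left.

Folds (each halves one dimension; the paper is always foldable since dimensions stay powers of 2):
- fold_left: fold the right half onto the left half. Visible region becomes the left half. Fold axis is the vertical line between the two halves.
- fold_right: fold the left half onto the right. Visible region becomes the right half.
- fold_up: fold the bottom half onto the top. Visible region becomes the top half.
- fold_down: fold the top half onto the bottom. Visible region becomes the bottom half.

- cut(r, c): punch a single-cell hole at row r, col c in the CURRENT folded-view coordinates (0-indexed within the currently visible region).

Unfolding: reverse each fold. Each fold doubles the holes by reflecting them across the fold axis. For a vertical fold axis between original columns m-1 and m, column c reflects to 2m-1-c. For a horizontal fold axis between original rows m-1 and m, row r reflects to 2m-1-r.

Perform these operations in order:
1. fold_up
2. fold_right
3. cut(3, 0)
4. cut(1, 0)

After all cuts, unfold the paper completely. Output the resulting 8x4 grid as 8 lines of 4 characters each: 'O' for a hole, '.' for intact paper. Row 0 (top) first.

Op 1 fold_up: fold axis h@4; visible region now rows[0,4) x cols[0,4) = 4x4
Op 2 fold_right: fold axis v@2; visible region now rows[0,4) x cols[2,4) = 4x2
Op 3 cut(3, 0): punch at orig (3,2); cuts so far [(3, 2)]; region rows[0,4) x cols[2,4) = 4x2
Op 4 cut(1, 0): punch at orig (1,2); cuts so far [(1, 2), (3, 2)]; region rows[0,4) x cols[2,4) = 4x2
Unfold 1 (reflect across v@2): 4 holes -> [(1, 1), (1, 2), (3, 1), (3, 2)]
Unfold 2 (reflect across h@4): 8 holes -> [(1, 1), (1, 2), (3, 1), (3, 2), (4, 1), (4, 2), (6, 1), (6, 2)]

Answer: ....
.OO.
....
.OO.
.OO.
....
.OO.
....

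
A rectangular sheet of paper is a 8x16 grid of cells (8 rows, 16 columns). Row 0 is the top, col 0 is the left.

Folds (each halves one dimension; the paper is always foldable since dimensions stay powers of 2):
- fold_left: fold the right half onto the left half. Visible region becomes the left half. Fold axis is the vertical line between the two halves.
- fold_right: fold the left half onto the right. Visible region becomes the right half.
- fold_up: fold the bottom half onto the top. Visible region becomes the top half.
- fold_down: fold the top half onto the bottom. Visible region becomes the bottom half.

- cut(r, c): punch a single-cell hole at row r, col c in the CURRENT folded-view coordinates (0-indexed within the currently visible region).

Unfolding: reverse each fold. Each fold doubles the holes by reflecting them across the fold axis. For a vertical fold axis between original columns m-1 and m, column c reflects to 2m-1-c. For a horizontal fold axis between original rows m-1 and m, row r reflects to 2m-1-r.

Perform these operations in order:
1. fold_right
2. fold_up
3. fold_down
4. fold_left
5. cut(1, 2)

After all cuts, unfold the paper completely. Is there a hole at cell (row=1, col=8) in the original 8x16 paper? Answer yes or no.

Answer: no

Derivation:
Op 1 fold_right: fold axis v@8; visible region now rows[0,8) x cols[8,16) = 8x8
Op 2 fold_up: fold axis h@4; visible region now rows[0,4) x cols[8,16) = 4x8
Op 3 fold_down: fold axis h@2; visible region now rows[2,4) x cols[8,16) = 2x8
Op 4 fold_left: fold axis v@12; visible region now rows[2,4) x cols[8,12) = 2x4
Op 5 cut(1, 2): punch at orig (3,10); cuts so far [(3, 10)]; region rows[2,4) x cols[8,12) = 2x4
Unfold 1 (reflect across v@12): 2 holes -> [(3, 10), (3, 13)]
Unfold 2 (reflect across h@2): 4 holes -> [(0, 10), (0, 13), (3, 10), (3, 13)]
Unfold 3 (reflect across h@4): 8 holes -> [(0, 10), (0, 13), (3, 10), (3, 13), (4, 10), (4, 13), (7, 10), (7, 13)]
Unfold 4 (reflect across v@8): 16 holes -> [(0, 2), (0, 5), (0, 10), (0, 13), (3, 2), (3, 5), (3, 10), (3, 13), (4, 2), (4, 5), (4, 10), (4, 13), (7, 2), (7, 5), (7, 10), (7, 13)]
Holes: [(0, 2), (0, 5), (0, 10), (0, 13), (3, 2), (3, 5), (3, 10), (3, 13), (4, 2), (4, 5), (4, 10), (4, 13), (7, 2), (7, 5), (7, 10), (7, 13)]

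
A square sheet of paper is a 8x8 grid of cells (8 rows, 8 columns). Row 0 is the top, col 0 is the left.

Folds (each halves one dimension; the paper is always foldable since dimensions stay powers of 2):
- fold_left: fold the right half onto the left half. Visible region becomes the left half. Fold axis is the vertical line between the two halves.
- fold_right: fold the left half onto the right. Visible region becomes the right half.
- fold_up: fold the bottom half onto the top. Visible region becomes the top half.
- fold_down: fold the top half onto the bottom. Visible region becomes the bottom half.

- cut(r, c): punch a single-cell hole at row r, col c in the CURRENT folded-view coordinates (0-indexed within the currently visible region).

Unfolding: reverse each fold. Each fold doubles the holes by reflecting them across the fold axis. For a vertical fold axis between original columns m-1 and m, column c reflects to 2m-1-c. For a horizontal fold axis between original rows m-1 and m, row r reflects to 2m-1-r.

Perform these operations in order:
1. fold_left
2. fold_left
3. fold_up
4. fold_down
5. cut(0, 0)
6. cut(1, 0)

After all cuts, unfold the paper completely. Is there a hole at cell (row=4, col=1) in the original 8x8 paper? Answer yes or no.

Answer: no

Derivation:
Op 1 fold_left: fold axis v@4; visible region now rows[0,8) x cols[0,4) = 8x4
Op 2 fold_left: fold axis v@2; visible region now rows[0,8) x cols[0,2) = 8x2
Op 3 fold_up: fold axis h@4; visible region now rows[0,4) x cols[0,2) = 4x2
Op 4 fold_down: fold axis h@2; visible region now rows[2,4) x cols[0,2) = 2x2
Op 5 cut(0, 0): punch at orig (2,0); cuts so far [(2, 0)]; region rows[2,4) x cols[0,2) = 2x2
Op 6 cut(1, 0): punch at orig (3,0); cuts so far [(2, 0), (3, 0)]; region rows[2,4) x cols[0,2) = 2x2
Unfold 1 (reflect across h@2): 4 holes -> [(0, 0), (1, 0), (2, 0), (3, 0)]
Unfold 2 (reflect across h@4): 8 holes -> [(0, 0), (1, 0), (2, 0), (3, 0), (4, 0), (5, 0), (6, 0), (7, 0)]
Unfold 3 (reflect across v@2): 16 holes -> [(0, 0), (0, 3), (1, 0), (1, 3), (2, 0), (2, 3), (3, 0), (3, 3), (4, 0), (4, 3), (5, 0), (5, 3), (6, 0), (6, 3), (7, 0), (7, 3)]
Unfold 4 (reflect across v@4): 32 holes -> [(0, 0), (0, 3), (0, 4), (0, 7), (1, 0), (1, 3), (1, 4), (1, 7), (2, 0), (2, 3), (2, 4), (2, 7), (3, 0), (3, 3), (3, 4), (3, 7), (4, 0), (4, 3), (4, 4), (4, 7), (5, 0), (5, 3), (5, 4), (5, 7), (6, 0), (6, 3), (6, 4), (6, 7), (7, 0), (7, 3), (7, 4), (7, 7)]
Holes: [(0, 0), (0, 3), (0, 4), (0, 7), (1, 0), (1, 3), (1, 4), (1, 7), (2, 0), (2, 3), (2, 4), (2, 7), (3, 0), (3, 3), (3, 4), (3, 7), (4, 0), (4, 3), (4, 4), (4, 7), (5, 0), (5, 3), (5, 4), (5, 7), (6, 0), (6, 3), (6, 4), (6, 7), (7, 0), (7, 3), (7, 4), (7, 7)]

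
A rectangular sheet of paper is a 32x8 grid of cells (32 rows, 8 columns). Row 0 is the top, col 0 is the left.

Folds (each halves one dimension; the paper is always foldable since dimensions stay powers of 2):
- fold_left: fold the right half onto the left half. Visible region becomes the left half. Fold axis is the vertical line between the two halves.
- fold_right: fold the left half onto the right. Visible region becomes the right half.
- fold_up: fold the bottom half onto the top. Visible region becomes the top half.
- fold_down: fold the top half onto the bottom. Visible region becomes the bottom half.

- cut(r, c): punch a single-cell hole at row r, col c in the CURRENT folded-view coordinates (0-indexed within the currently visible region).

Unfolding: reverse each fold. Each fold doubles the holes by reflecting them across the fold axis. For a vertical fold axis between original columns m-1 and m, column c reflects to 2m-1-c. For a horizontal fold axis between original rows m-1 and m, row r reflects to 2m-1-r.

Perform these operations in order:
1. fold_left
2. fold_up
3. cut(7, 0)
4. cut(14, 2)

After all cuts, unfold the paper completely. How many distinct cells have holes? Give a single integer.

Answer: 8

Derivation:
Op 1 fold_left: fold axis v@4; visible region now rows[0,32) x cols[0,4) = 32x4
Op 2 fold_up: fold axis h@16; visible region now rows[0,16) x cols[0,4) = 16x4
Op 3 cut(7, 0): punch at orig (7,0); cuts so far [(7, 0)]; region rows[0,16) x cols[0,4) = 16x4
Op 4 cut(14, 2): punch at orig (14,2); cuts so far [(7, 0), (14, 2)]; region rows[0,16) x cols[0,4) = 16x4
Unfold 1 (reflect across h@16): 4 holes -> [(7, 0), (14, 2), (17, 2), (24, 0)]
Unfold 2 (reflect across v@4): 8 holes -> [(7, 0), (7, 7), (14, 2), (14, 5), (17, 2), (17, 5), (24, 0), (24, 7)]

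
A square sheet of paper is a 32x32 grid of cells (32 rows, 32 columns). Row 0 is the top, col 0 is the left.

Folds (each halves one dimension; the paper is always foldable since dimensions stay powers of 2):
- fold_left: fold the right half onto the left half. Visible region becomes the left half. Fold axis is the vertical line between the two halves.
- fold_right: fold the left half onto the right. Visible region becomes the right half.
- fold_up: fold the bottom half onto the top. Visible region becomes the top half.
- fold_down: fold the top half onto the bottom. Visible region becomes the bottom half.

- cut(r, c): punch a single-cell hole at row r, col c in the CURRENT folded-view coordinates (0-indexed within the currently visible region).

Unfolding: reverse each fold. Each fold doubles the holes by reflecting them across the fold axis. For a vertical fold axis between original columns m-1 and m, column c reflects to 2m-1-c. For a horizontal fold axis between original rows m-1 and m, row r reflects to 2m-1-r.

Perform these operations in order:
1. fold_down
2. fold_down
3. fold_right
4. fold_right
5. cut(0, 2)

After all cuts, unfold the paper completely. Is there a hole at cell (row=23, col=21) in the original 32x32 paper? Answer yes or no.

Op 1 fold_down: fold axis h@16; visible region now rows[16,32) x cols[0,32) = 16x32
Op 2 fold_down: fold axis h@24; visible region now rows[24,32) x cols[0,32) = 8x32
Op 3 fold_right: fold axis v@16; visible region now rows[24,32) x cols[16,32) = 8x16
Op 4 fold_right: fold axis v@24; visible region now rows[24,32) x cols[24,32) = 8x8
Op 5 cut(0, 2): punch at orig (24,26); cuts so far [(24, 26)]; region rows[24,32) x cols[24,32) = 8x8
Unfold 1 (reflect across v@24): 2 holes -> [(24, 21), (24, 26)]
Unfold 2 (reflect across v@16): 4 holes -> [(24, 5), (24, 10), (24, 21), (24, 26)]
Unfold 3 (reflect across h@24): 8 holes -> [(23, 5), (23, 10), (23, 21), (23, 26), (24, 5), (24, 10), (24, 21), (24, 26)]
Unfold 4 (reflect across h@16): 16 holes -> [(7, 5), (7, 10), (7, 21), (7, 26), (8, 5), (8, 10), (8, 21), (8, 26), (23, 5), (23, 10), (23, 21), (23, 26), (24, 5), (24, 10), (24, 21), (24, 26)]
Holes: [(7, 5), (7, 10), (7, 21), (7, 26), (8, 5), (8, 10), (8, 21), (8, 26), (23, 5), (23, 10), (23, 21), (23, 26), (24, 5), (24, 10), (24, 21), (24, 26)]

Answer: yes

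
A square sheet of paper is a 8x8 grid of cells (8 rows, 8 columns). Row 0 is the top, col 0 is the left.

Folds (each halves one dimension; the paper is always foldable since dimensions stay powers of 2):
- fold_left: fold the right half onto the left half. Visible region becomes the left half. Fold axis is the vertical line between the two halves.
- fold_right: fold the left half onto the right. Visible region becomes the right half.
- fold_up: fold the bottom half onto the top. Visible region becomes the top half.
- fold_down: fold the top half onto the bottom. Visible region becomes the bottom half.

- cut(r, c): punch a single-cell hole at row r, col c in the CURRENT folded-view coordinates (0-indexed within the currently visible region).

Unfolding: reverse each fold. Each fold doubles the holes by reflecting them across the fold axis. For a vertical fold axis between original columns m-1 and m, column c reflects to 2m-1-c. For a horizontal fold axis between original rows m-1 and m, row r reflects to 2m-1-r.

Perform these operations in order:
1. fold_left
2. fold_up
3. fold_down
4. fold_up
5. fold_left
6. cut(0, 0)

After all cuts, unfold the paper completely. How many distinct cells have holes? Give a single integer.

Op 1 fold_left: fold axis v@4; visible region now rows[0,8) x cols[0,4) = 8x4
Op 2 fold_up: fold axis h@4; visible region now rows[0,4) x cols[0,4) = 4x4
Op 3 fold_down: fold axis h@2; visible region now rows[2,4) x cols[0,4) = 2x4
Op 4 fold_up: fold axis h@3; visible region now rows[2,3) x cols[0,4) = 1x4
Op 5 fold_left: fold axis v@2; visible region now rows[2,3) x cols[0,2) = 1x2
Op 6 cut(0, 0): punch at orig (2,0); cuts so far [(2, 0)]; region rows[2,3) x cols[0,2) = 1x2
Unfold 1 (reflect across v@2): 2 holes -> [(2, 0), (2, 3)]
Unfold 2 (reflect across h@3): 4 holes -> [(2, 0), (2, 3), (3, 0), (3, 3)]
Unfold 3 (reflect across h@2): 8 holes -> [(0, 0), (0, 3), (1, 0), (1, 3), (2, 0), (2, 3), (3, 0), (3, 3)]
Unfold 4 (reflect across h@4): 16 holes -> [(0, 0), (0, 3), (1, 0), (1, 3), (2, 0), (2, 3), (3, 0), (3, 3), (4, 0), (4, 3), (5, 0), (5, 3), (6, 0), (6, 3), (7, 0), (7, 3)]
Unfold 5 (reflect across v@4): 32 holes -> [(0, 0), (0, 3), (0, 4), (0, 7), (1, 0), (1, 3), (1, 4), (1, 7), (2, 0), (2, 3), (2, 4), (2, 7), (3, 0), (3, 3), (3, 4), (3, 7), (4, 0), (4, 3), (4, 4), (4, 7), (5, 0), (5, 3), (5, 4), (5, 7), (6, 0), (6, 3), (6, 4), (6, 7), (7, 0), (7, 3), (7, 4), (7, 7)]

Answer: 32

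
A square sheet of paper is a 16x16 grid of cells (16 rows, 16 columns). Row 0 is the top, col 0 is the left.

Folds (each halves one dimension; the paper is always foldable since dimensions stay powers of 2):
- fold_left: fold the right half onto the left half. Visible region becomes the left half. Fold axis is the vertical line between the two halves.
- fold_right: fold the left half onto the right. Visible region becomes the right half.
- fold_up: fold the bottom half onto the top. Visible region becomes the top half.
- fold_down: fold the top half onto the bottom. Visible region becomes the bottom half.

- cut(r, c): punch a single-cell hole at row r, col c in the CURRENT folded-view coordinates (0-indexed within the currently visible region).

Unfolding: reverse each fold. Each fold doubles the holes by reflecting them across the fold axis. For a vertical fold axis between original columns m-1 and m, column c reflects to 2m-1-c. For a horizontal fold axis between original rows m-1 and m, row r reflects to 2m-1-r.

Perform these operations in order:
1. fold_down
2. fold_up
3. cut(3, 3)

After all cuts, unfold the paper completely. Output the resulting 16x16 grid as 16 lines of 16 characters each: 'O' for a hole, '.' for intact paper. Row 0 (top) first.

Op 1 fold_down: fold axis h@8; visible region now rows[8,16) x cols[0,16) = 8x16
Op 2 fold_up: fold axis h@12; visible region now rows[8,12) x cols[0,16) = 4x16
Op 3 cut(3, 3): punch at orig (11,3); cuts so far [(11, 3)]; region rows[8,12) x cols[0,16) = 4x16
Unfold 1 (reflect across h@12): 2 holes -> [(11, 3), (12, 3)]
Unfold 2 (reflect across h@8): 4 holes -> [(3, 3), (4, 3), (11, 3), (12, 3)]

Answer: ................
................
................
...O............
...O............
................
................
................
................
................
................
...O............
...O............
................
................
................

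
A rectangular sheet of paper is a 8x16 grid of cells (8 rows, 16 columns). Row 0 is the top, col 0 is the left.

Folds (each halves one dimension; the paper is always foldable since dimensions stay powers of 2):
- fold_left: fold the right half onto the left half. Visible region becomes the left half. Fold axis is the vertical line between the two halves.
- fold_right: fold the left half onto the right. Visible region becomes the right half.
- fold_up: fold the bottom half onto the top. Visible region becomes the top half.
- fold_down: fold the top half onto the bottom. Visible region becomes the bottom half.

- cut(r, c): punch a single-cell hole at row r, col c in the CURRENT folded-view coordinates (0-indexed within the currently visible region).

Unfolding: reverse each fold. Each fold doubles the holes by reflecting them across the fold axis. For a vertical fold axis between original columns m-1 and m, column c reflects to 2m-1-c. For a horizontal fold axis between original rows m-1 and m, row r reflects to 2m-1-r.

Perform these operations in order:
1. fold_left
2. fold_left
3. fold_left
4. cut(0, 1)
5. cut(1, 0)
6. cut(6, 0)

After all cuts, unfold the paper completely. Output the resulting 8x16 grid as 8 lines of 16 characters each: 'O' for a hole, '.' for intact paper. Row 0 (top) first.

Answer: .OO..OO..OO..OO.
O..OO..OO..OO..O
................
................
................
................
O..OO..OO..OO..O
................

Derivation:
Op 1 fold_left: fold axis v@8; visible region now rows[0,8) x cols[0,8) = 8x8
Op 2 fold_left: fold axis v@4; visible region now rows[0,8) x cols[0,4) = 8x4
Op 3 fold_left: fold axis v@2; visible region now rows[0,8) x cols[0,2) = 8x2
Op 4 cut(0, 1): punch at orig (0,1); cuts so far [(0, 1)]; region rows[0,8) x cols[0,2) = 8x2
Op 5 cut(1, 0): punch at orig (1,0); cuts so far [(0, 1), (1, 0)]; region rows[0,8) x cols[0,2) = 8x2
Op 6 cut(6, 0): punch at orig (6,0); cuts so far [(0, 1), (1, 0), (6, 0)]; region rows[0,8) x cols[0,2) = 8x2
Unfold 1 (reflect across v@2): 6 holes -> [(0, 1), (0, 2), (1, 0), (1, 3), (6, 0), (6, 3)]
Unfold 2 (reflect across v@4): 12 holes -> [(0, 1), (0, 2), (0, 5), (0, 6), (1, 0), (1, 3), (1, 4), (1, 7), (6, 0), (6, 3), (6, 4), (6, 7)]
Unfold 3 (reflect across v@8): 24 holes -> [(0, 1), (0, 2), (0, 5), (0, 6), (0, 9), (0, 10), (0, 13), (0, 14), (1, 0), (1, 3), (1, 4), (1, 7), (1, 8), (1, 11), (1, 12), (1, 15), (6, 0), (6, 3), (6, 4), (6, 7), (6, 8), (6, 11), (6, 12), (6, 15)]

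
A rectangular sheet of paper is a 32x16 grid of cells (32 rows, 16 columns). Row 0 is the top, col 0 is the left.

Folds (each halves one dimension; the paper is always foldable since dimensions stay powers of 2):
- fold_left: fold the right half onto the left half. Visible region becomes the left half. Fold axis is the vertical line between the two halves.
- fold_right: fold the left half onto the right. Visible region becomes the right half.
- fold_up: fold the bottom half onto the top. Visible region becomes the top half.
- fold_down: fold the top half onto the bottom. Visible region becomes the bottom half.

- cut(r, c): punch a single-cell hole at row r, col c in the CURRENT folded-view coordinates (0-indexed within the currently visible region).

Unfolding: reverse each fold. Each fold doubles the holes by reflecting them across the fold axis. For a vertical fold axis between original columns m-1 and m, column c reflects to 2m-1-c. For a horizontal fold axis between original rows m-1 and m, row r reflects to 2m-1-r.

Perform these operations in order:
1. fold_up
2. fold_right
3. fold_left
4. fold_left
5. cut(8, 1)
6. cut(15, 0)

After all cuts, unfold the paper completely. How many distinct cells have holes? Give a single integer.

Op 1 fold_up: fold axis h@16; visible region now rows[0,16) x cols[0,16) = 16x16
Op 2 fold_right: fold axis v@8; visible region now rows[0,16) x cols[8,16) = 16x8
Op 3 fold_left: fold axis v@12; visible region now rows[0,16) x cols[8,12) = 16x4
Op 4 fold_left: fold axis v@10; visible region now rows[0,16) x cols[8,10) = 16x2
Op 5 cut(8, 1): punch at orig (8,9); cuts so far [(8, 9)]; region rows[0,16) x cols[8,10) = 16x2
Op 6 cut(15, 0): punch at orig (15,8); cuts so far [(8, 9), (15, 8)]; region rows[0,16) x cols[8,10) = 16x2
Unfold 1 (reflect across v@10): 4 holes -> [(8, 9), (8, 10), (15, 8), (15, 11)]
Unfold 2 (reflect across v@12): 8 holes -> [(8, 9), (8, 10), (8, 13), (8, 14), (15, 8), (15, 11), (15, 12), (15, 15)]
Unfold 3 (reflect across v@8): 16 holes -> [(8, 1), (8, 2), (8, 5), (8, 6), (8, 9), (8, 10), (8, 13), (8, 14), (15, 0), (15, 3), (15, 4), (15, 7), (15, 8), (15, 11), (15, 12), (15, 15)]
Unfold 4 (reflect across h@16): 32 holes -> [(8, 1), (8, 2), (8, 5), (8, 6), (8, 9), (8, 10), (8, 13), (8, 14), (15, 0), (15, 3), (15, 4), (15, 7), (15, 8), (15, 11), (15, 12), (15, 15), (16, 0), (16, 3), (16, 4), (16, 7), (16, 8), (16, 11), (16, 12), (16, 15), (23, 1), (23, 2), (23, 5), (23, 6), (23, 9), (23, 10), (23, 13), (23, 14)]

Answer: 32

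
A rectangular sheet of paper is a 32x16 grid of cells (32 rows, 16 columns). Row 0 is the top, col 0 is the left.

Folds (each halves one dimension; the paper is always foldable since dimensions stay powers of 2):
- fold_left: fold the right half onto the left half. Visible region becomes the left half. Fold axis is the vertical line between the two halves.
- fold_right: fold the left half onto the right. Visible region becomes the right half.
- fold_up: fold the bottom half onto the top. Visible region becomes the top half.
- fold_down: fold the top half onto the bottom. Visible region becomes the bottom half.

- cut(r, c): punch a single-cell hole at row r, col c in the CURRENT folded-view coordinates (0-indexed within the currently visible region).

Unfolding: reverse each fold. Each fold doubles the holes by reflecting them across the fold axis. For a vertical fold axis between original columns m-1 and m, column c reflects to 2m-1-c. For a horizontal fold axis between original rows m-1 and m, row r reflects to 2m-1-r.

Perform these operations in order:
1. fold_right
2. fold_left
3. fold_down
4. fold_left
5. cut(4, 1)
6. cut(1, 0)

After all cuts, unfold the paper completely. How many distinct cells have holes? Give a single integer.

Answer: 32

Derivation:
Op 1 fold_right: fold axis v@8; visible region now rows[0,32) x cols[8,16) = 32x8
Op 2 fold_left: fold axis v@12; visible region now rows[0,32) x cols[8,12) = 32x4
Op 3 fold_down: fold axis h@16; visible region now rows[16,32) x cols[8,12) = 16x4
Op 4 fold_left: fold axis v@10; visible region now rows[16,32) x cols[8,10) = 16x2
Op 5 cut(4, 1): punch at orig (20,9); cuts so far [(20, 9)]; region rows[16,32) x cols[8,10) = 16x2
Op 6 cut(1, 0): punch at orig (17,8); cuts so far [(17, 8), (20, 9)]; region rows[16,32) x cols[8,10) = 16x2
Unfold 1 (reflect across v@10): 4 holes -> [(17, 8), (17, 11), (20, 9), (20, 10)]
Unfold 2 (reflect across h@16): 8 holes -> [(11, 9), (11, 10), (14, 8), (14, 11), (17, 8), (17, 11), (20, 9), (20, 10)]
Unfold 3 (reflect across v@12): 16 holes -> [(11, 9), (11, 10), (11, 13), (11, 14), (14, 8), (14, 11), (14, 12), (14, 15), (17, 8), (17, 11), (17, 12), (17, 15), (20, 9), (20, 10), (20, 13), (20, 14)]
Unfold 4 (reflect across v@8): 32 holes -> [(11, 1), (11, 2), (11, 5), (11, 6), (11, 9), (11, 10), (11, 13), (11, 14), (14, 0), (14, 3), (14, 4), (14, 7), (14, 8), (14, 11), (14, 12), (14, 15), (17, 0), (17, 3), (17, 4), (17, 7), (17, 8), (17, 11), (17, 12), (17, 15), (20, 1), (20, 2), (20, 5), (20, 6), (20, 9), (20, 10), (20, 13), (20, 14)]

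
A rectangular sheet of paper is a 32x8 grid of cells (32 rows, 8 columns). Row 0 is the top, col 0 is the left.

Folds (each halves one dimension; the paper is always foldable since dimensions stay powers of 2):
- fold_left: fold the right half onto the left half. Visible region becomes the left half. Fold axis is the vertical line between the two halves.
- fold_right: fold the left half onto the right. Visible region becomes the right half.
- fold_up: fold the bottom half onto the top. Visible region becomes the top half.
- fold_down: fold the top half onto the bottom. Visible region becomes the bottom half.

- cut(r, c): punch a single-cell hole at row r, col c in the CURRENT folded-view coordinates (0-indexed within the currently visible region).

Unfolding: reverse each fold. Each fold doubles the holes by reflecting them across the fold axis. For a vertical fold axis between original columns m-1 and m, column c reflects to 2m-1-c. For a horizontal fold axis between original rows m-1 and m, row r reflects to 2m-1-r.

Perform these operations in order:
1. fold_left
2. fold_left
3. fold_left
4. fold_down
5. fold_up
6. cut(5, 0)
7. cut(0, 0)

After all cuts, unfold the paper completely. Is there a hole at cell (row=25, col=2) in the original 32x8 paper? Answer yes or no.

Op 1 fold_left: fold axis v@4; visible region now rows[0,32) x cols[0,4) = 32x4
Op 2 fold_left: fold axis v@2; visible region now rows[0,32) x cols[0,2) = 32x2
Op 3 fold_left: fold axis v@1; visible region now rows[0,32) x cols[0,1) = 32x1
Op 4 fold_down: fold axis h@16; visible region now rows[16,32) x cols[0,1) = 16x1
Op 5 fold_up: fold axis h@24; visible region now rows[16,24) x cols[0,1) = 8x1
Op 6 cut(5, 0): punch at orig (21,0); cuts so far [(21, 0)]; region rows[16,24) x cols[0,1) = 8x1
Op 7 cut(0, 0): punch at orig (16,0); cuts so far [(16, 0), (21, 0)]; region rows[16,24) x cols[0,1) = 8x1
Unfold 1 (reflect across h@24): 4 holes -> [(16, 0), (21, 0), (26, 0), (31, 0)]
Unfold 2 (reflect across h@16): 8 holes -> [(0, 0), (5, 0), (10, 0), (15, 0), (16, 0), (21, 0), (26, 0), (31, 0)]
Unfold 3 (reflect across v@1): 16 holes -> [(0, 0), (0, 1), (5, 0), (5, 1), (10, 0), (10, 1), (15, 0), (15, 1), (16, 0), (16, 1), (21, 0), (21, 1), (26, 0), (26, 1), (31, 0), (31, 1)]
Unfold 4 (reflect across v@2): 32 holes -> [(0, 0), (0, 1), (0, 2), (0, 3), (5, 0), (5, 1), (5, 2), (5, 3), (10, 0), (10, 1), (10, 2), (10, 3), (15, 0), (15, 1), (15, 2), (15, 3), (16, 0), (16, 1), (16, 2), (16, 3), (21, 0), (21, 1), (21, 2), (21, 3), (26, 0), (26, 1), (26, 2), (26, 3), (31, 0), (31, 1), (31, 2), (31, 3)]
Unfold 5 (reflect across v@4): 64 holes -> [(0, 0), (0, 1), (0, 2), (0, 3), (0, 4), (0, 5), (0, 6), (0, 7), (5, 0), (5, 1), (5, 2), (5, 3), (5, 4), (5, 5), (5, 6), (5, 7), (10, 0), (10, 1), (10, 2), (10, 3), (10, 4), (10, 5), (10, 6), (10, 7), (15, 0), (15, 1), (15, 2), (15, 3), (15, 4), (15, 5), (15, 6), (15, 7), (16, 0), (16, 1), (16, 2), (16, 3), (16, 4), (16, 5), (16, 6), (16, 7), (21, 0), (21, 1), (21, 2), (21, 3), (21, 4), (21, 5), (21, 6), (21, 7), (26, 0), (26, 1), (26, 2), (26, 3), (26, 4), (26, 5), (26, 6), (26, 7), (31, 0), (31, 1), (31, 2), (31, 3), (31, 4), (31, 5), (31, 6), (31, 7)]
Holes: [(0, 0), (0, 1), (0, 2), (0, 3), (0, 4), (0, 5), (0, 6), (0, 7), (5, 0), (5, 1), (5, 2), (5, 3), (5, 4), (5, 5), (5, 6), (5, 7), (10, 0), (10, 1), (10, 2), (10, 3), (10, 4), (10, 5), (10, 6), (10, 7), (15, 0), (15, 1), (15, 2), (15, 3), (15, 4), (15, 5), (15, 6), (15, 7), (16, 0), (16, 1), (16, 2), (16, 3), (16, 4), (16, 5), (16, 6), (16, 7), (21, 0), (21, 1), (21, 2), (21, 3), (21, 4), (21, 5), (21, 6), (21, 7), (26, 0), (26, 1), (26, 2), (26, 3), (26, 4), (26, 5), (26, 6), (26, 7), (31, 0), (31, 1), (31, 2), (31, 3), (31, 4), (31, 5), (31, 6), (31, 7)]

Answer: no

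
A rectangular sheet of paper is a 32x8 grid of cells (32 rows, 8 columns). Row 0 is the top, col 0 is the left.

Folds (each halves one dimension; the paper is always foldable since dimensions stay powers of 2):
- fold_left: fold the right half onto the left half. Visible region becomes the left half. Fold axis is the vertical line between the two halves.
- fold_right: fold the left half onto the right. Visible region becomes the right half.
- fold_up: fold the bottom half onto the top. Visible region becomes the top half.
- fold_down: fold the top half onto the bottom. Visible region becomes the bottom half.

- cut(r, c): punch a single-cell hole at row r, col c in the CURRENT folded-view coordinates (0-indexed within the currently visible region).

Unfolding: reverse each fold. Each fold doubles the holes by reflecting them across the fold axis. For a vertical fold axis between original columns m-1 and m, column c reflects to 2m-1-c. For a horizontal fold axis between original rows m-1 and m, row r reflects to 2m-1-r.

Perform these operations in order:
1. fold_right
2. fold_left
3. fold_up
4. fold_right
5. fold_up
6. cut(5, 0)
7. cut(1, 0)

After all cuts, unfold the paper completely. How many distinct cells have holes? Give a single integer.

Answer: 64

Derivation:
Op 1 fold_right: fold axis v@4; visible region now rows[0,32) x cols[4,8) = 32x4
Op 2 fold_left: fold axis v@6; visible region now rows[0,32) x cols[4,6) = 32x2
Op 3 fold_up: fold axis h@16; visible region now rows[0,16) x cols[4,6) = 16x2
Op 4 fold_right: fold axis v@5; visible region now rows[0,16) x cols[5,6) = 16x1
Op 5 fold_up: fold axis h@8; visible region now rows[0,8) x cols[5,6) = 8x1
Op 6 cut(5, 0): punch at orig (5,5); cuts so far [(5, 5)]; region rows[0,8) x cols[5,6) = 8x1
Op 7 cut(1, 0): punch at orig (1,5); cuts so far [(1, 5), (5, 5)]; region rows[0,8) x cols[5,6) = 8x1
Unfold 1 (reflect across h@8): 4 holes -> [(1, 5), (5, 5), (10, 5), (14, 5)]
Unfold 2 (reflect across v@5): 8 holes -> [(1, 4), (1, 5), (5, 4), (5, 5), (10, 4), (10, 5), (14, 4), (14, 5)]
Unfold 3 (reflect across h@16): 16 holes -> [(1, 4), (1, 5), (5, 4), (5, 5), (10, 4), (10, 5), (14, 4), (14, 5), (17, 4), (17, 5), (21, 4), (21, 5), (26, 4), (26, 5), (30, 4), (30, 5)]
Unfold 4 (reflect across v@6): 32 holes -> [(1, 4), (1, 5), (1, 6), (1, 7), (5, 4), (5, 5), (5, 6), (5, 7), (10, 4), (10, 5), (10, 6), (10, 7), (14, 4), (14, 5), (14, 6), (14, 7), (17, 4), (17, 5), (17, 6), (17, 7), (21, 4), (21, 5), (21, 6), (21, 7), (26, 4), (26, 5), (26, 6), (26, 7), (30, 4), (30, 5), (30, 6), (30, 7)]
Unfold 5 (reflect across v@4): 64 holes -> [(1, 0), (1, 1), (1, 2), (1, 3), (1, 4), (1, 5), (1, 6), (1, 7), (5, 0), (5, 1), (5, 2), (5, 3), (5, 4), (5, 5), (5, 6), (5, 7), (10, 0), (10, 1), (10, 2), (10, 3), (10, 4), (10, 5), (10, 6), (10, 7), (14, 0), (14, 1), (14, 2), (14, 3), (14, 4), (14, 5), (14, 6), (14, 7), (17, 0), (17, 1), (17, 2), (17, 3), (17, 4), (17, 5), (17, 6), (17, 7), (21, 0), (21, 1), (21, 2), (21, 3), (21, 4), (21, 5), (21, 6), (21, 7), (26, 0), (26, 1), (26, 2), (26, 3), (26, 4), (26, 5), (26, 6), (26, 7), (30, 0), (30, 1), (30, 2), (30, 3), (30, 4), (30, 5), (30, 6), (30, 7)]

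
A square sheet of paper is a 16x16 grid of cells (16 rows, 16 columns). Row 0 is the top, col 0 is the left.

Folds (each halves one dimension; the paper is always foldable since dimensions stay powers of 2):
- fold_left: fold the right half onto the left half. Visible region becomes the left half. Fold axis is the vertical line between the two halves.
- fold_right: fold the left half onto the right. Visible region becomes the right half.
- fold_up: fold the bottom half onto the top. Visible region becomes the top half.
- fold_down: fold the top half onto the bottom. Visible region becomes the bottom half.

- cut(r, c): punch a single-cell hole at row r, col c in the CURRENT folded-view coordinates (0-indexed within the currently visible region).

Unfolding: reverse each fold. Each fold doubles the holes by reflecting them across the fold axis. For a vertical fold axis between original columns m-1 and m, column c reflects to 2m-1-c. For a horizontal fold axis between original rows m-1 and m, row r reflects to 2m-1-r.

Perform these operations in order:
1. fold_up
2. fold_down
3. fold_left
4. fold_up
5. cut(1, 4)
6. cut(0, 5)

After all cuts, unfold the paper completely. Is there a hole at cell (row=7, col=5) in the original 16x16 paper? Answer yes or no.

Op 1 fold_up: fold axis h@8; visible region now rows[0,8) x cols[0,16) = 8x16
Op 2 fold_down: fold axis h@4; visible region now rows[4,8) x cols[0,16) = 4x16
Op 3 fold_left: fold axis v@8; visible region now rows[4,8) x cols[0,8) = 4x8
Op 4 fold_up: fold axis h@6; visible region now rows[4,6) x cols[0,8) = 2x8
Op 5 cut(1, 4): punch at orig (5,4); cuts so far [(5, 4)]; region rows[4,6) x cols[0,8) = 2x8
Op 6 cut(0, 5): punch at orig (4,5); cuts so far [(4, 5), (5, 4)]; region rows[4,6) x cols[0,8) = 2x8
Unfold 1 (reflect across h@6): 4 holes -> [(4, 5), (5, 4), (6, 4), (7, 5)]
Unfold 2 (reflect across v@8): 8 holes -> [(4, 5), (4, 10), (5, 4), (5, 11), (6, 4), (6, 11), (7, 5), (7, 10)]
Unfold 3 (reflect across h@4): 16 holes -> [(0, 5), (0, 10), (1, 4), (1, 11), (2, 4), (2, 11), (3, 5), (3, 10), (4, 5), (4, 10), (5, 4), (5, 11), (6, 4), (6, 11), (7, 5), (7, 10)]
Unfold 4 (reflect across h@8): 32 holes -> [(0, 5), (0, 10), (1, 4), (1, 11), (2, 4), (2, 11), (3, 5), (3, 10), (4, 5), (4, 10), (5, 4), (5, 11), (6, 4), (6, 11), (7, 5), (7, 10), (8, 5), (8, 10), (9, 4), (9, 11), (10, 4), (10, 11), (11, 5), (11, 10), (12, 5), (12, 10), (13, 4), (13, 11), (14, 4), (14, 11), (15, 5), (15, 10)]
Holes: [(0, 5), (0, 10), (1, 4), (1, 11), (2, 4), (2, 11), (3, 5), (3, 10), (4, 5), (4, 10), (5, 4), (5, 11), (6, 4), (6, 11), (7, 5), (7, 10), (8, 5), (8, 10), (9, 4), (9, 11), (10, 4), (10, 11), (11, 5), (11, 10), (12, 5), (12, 10), (13, 4), (13, 11), (14, 4), (14, 11), (15, 5), (15, 10)]

Answer: yes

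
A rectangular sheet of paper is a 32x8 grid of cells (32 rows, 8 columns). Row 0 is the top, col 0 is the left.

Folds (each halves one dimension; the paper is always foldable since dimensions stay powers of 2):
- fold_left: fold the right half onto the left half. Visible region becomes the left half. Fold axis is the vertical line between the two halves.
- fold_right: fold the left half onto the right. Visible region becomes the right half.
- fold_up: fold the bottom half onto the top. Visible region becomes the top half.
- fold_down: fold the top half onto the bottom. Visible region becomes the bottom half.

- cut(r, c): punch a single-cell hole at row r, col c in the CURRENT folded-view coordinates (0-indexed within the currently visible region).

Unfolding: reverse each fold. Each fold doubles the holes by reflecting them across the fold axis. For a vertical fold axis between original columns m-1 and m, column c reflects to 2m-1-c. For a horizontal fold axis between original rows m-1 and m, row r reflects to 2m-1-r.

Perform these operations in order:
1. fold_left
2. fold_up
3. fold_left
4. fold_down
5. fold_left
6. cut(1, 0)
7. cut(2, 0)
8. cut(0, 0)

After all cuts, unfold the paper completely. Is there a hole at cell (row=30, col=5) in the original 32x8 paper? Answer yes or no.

Op 1 fold_left: fold axis v@4; visible region now rows[0,32) x cols[0,4) = 32x4
Op 2 fold_up: fold axis h@16; visible region now rows[0,16) x cols[0,4) = 16x4
Op 3 fold_left: fold axis v@2; visible region now rows[0,16) x cols[0,2) = 16x2
Op 4 fold_down: fold axis h@8; visible region now rows[8,16) x cols[0,2) = 8x2
Op 5 fold_left: fold axis v@1; visible region now rows[8,16) x cols[0,1) = 8x1
Op 6 cut(1, 0): punch at orig (9,0); cuts so far [(9, 0)]; region rows[8,16) x cols[0,1) = 8x1
Op 7 cut(2, 0): punch at orig (10,0); cuts so far [(9, 0), (10, 0)]; region rows[8,16) x cols[0,1) = 8x1
Op 8 cut(0, 0): punch at orig (8,0); cuts so far [(8, 0), (9, 0), (10, 0)]; region rows[8,16) x cols[0,1) = 8x1
Unfold 1 (reflect across v@1): 6 holes -> [(8, 0), (8, 1), (9, 0), (9, 1), (10, 0), (10, 1)]
Unfold 2 (reflect across h@8): 12 holes -> [(5, 0), (5, 1), (6, 0), (6, 1), (7, 0), (7, 1), (8, 0), (8, 1), (9, 0), (9, 1), (10, 0), (10, 1)]
Unfold 3 (reflect across v@2): 24 holes -> [(5, 0), (5, 1), (5, 2), (5, 3), (6, 0), (6, 1), (6, 2), (6, 3), (7, 0), (7, 1), (7, 2), (7, 3), (8, 0), (8, 1), (8, 2), (8, 3), (9, 0), (9, 1), (9, 2), (9, 3), (10, 0), (10, 1), (10, 2), (10, 3)]
Unfold 4 (reflect across h@16): 48 holes -> [(5, 0), (5, 1), (5, 2), (5, 3), (6, 0), (6, 1), (6, 2), (6, 3), (7, 0), (7, 1), (7, 2), (7, 3), (8, 0), (8, 1), (8, 2), (8, 3), (9, 0), (9, 1), (9, 2), (9, 3), (10, 0), (10, 1), (10, 2), (10, 3), (21, 0), (21, 1), (21, 2), (21, 3), (22, 0), (22, 1), (22, 2), (22, 3), (23, 0), (23, 1), (23, 2), (23, 3), (24, 0), (24, 1), (24, 2), (24, 3), (25, 0), (25, 1), (25, 2), (25, 3), (26, 0), (26, 1), (26, 2), (26, 3)]
Unfold 5 (reflect across v@4): 96 holes -> [(5, 0), (5, 1), (5, 2), (5, 3), (5, 4), (5, 5), (5, 6), (5, 7), (6, 0), (6, 1), (6, 2), (6, 3), (6, 4), (6, 5), (6, 6), (6, 7), (7, 0), (7, 1), (7, 2), (7, 3), (7, 4), (7, 5), (7, 6), (7, 7), (8, 0), (8, 1), (8, 2), (8, 3), (8, 4), (8, 5), (8, 6), (8, 7), (9, 0), (9, 1), (9, 2), (9, 3), (9, 4), (9, 5), (9, 6), (9, 7), (10, 0), (10, 1), (10, 2), (10, 3), (10, 4), (10, 5), (10, 6), (10, 7), (21, 0), (21, 1), (21, 2), (21, 3), (21, 4), (21, 5), (21, 6), (21, 7), (22, 0), (22, 1), (22, 2), (22, 3), (22, 4), (22, 5), (22, 6), (22, 7), (23, 0), (23, 1), (23, 2), (23, 3), (23, 4), (23, 5), (23, 6), (23, 7), (24, 0), (24, 1), (24, 2), (24, 3), (24, 4), (24, 5), (24, 6), (24, 7), (25, 0), (25, 1), (25, 2), (25, 3), (25, 4), (25, 5), (25, 6), (25, 7), (26, 0), (26, 1), (26, 2), (26, 3), (26, 4), (26, 5), (26, 6), (26, 7)]
Holes: [(5, 0), (5, 1), (5, 2), (5, 3), (5, 4), (5, 5), (5, 6), (5, 7), (6, 0), (6, 1), (6, 2), (6, 3), (6, 4), (6, 5), (6, 6), (6, 7), (7, 0), (7, 1), (7, 2), (7, 3), (7, 4), (7, 5), (7, 6), (7, 7), (8, 0), (8, 1), (8, 2), (8, 3), (8, 4), (8, 5), (8, 6), (8, 7), (9, 0), (9, 1), (9, 2), (9, 3), (9, 4), (9, 5), (9, 6), (9, 7), (10, 0), (10, 1), (10, 2), (10, 3), (10, 4), (10, 5), (10, 6), (10, 7), (21, 0), (21, 1), (21, 2), (21, 3), (21, 4), (21, 5), (21, 6), (21, 7), (22, 0), (22, 1), (22, 2), (22, 3), (22, 4), (22, 5), (22, 6), (22, 7), (23, 0), (23, 1), (23, 2), (23, 3), (23, 4), (23, 5), (23, 6), (23, 7), (24, 0), (24, 1), (24, 2), (24, 3), (24, 4), (24, 5), (24, 6), (24, 7), (25, 0), (25, 1), (25, 2), (25, 3), (25, 4), (25, 5), (25, 6), (25, 7), (26, 0), (26, 1), (26, 2), (26, 3), (26, 4), (26, 5), (26, 6), (26, 7)]

Answer: no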